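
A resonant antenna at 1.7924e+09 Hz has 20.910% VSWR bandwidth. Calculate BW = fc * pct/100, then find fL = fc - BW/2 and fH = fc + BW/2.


BW = 1.7924e+09 * 20.910/100 = 3.747908e+08 Hz
fL = 1.7924e+09 - 3.747908e+08/2 = 1.605e+09 Hz
fH = 1.7924e+09 + 3.747908e+08/2 = 1.980e+09 Hz

BW=3.748e+08 Hz, fL=1.605e+09 Hz, fH=1.980e+09 Hz


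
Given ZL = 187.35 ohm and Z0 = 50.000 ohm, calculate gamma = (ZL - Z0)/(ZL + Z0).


gamma = (187.35 - 50.000) / (187.35 + 50.000) = 0.5787

0.5787


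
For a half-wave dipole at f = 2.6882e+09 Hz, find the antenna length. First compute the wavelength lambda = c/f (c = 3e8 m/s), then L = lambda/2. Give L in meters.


lambda = c / f = 3.0000e+08 / 2.6882e+09 = 0.1115988 m
L = lambda / 2 = 0.1115988 / 2 = 0.05580 m

0.05580 m


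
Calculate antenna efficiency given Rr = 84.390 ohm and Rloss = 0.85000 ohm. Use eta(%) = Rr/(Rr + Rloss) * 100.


eta = 84.390 / (84.390 + 0.85000) * 100 = 99.00%

99.00%


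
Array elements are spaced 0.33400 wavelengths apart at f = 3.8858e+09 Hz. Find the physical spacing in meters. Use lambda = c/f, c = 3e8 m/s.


lambda = c / f = 3.0000e+08 / 3.8858e+09 = 0.07720418 m
d = 0.33400 * 0.07720418 = 0.02579 m

0.02579 m


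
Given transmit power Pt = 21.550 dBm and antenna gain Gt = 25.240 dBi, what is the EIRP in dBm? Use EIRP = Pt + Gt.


EIRP = Pt + Gt = 21.550 + 25.240 = 46.79 dBm

46.79 dBm


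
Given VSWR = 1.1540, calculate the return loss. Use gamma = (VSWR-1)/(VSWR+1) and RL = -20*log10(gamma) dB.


gamma = (1.1540 - 1) / (1.1540 + 1) = 0.07149489
RL = -20 * log10(0.07149489) = 22.91 dB

22.91 dB


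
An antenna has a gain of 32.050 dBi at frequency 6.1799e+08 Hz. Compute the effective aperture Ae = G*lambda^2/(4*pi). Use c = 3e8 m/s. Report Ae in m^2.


lambda = c / f = 3.0000e+08 / 6.1799e+08 = 0.4854447 m
G_linear = 10^(32.050/10) = 1603.245
Ae = G_linear * lambda^2 / (4*pi) = 1603.245 * 0.4854447^2 / (4*pi) = 30.07 m^2

30.07 m^2


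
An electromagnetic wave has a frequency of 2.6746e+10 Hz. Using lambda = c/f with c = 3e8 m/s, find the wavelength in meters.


lambda = c / f = 3.0000e+08 / 2.6746e+10 = 0.01122 m

0.01122 m


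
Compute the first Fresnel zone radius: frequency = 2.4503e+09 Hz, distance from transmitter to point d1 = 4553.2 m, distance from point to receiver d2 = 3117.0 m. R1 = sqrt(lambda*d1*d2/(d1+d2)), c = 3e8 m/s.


lambda = c / f = 3.0000e+08 / 2.4503e+09 = 0.1224340 m
R1 = sqrt(0.1224340 * 4553.2 * 3117.0 / (4553.2 + 3117.0)) = 15.05 m

15.05 m


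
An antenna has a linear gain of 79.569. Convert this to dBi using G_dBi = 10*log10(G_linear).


G_dBi = 10 * log10(79.569) = 19.01 dBi

19.01 dBi


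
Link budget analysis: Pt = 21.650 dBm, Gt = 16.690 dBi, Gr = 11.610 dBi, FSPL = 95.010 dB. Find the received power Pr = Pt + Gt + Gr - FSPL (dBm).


Pr = 21.650 + 16.690 + 11.610 - 95.010 = -45.06 dBm

-45.06 dBm


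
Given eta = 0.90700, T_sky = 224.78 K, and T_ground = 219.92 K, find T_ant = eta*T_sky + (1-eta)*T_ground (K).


T_ant = 0.90700 * 224.78 + (1 - 0.90700) * 219.92 = 224.3 K

224.3 K


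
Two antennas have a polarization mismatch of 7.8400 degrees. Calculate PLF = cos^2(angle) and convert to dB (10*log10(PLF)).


PLF_linear = cos^2(7.8400 deg) = 0.9813931
PLF_dB = 10 * log10(0.9813931) = -0.08157 dB

-0.08157 dB


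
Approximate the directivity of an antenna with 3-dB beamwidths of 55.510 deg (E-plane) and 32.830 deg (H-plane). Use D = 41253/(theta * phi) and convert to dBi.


D_linear = 41253 / (55.510 * 32.830) = 22.63672
D_dBi = 10 * log10(22.63672) = 13.55 dBi

13.55 dBi


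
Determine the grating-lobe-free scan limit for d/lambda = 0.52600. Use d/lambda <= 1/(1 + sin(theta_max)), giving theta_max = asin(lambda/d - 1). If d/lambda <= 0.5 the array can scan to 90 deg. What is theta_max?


lambda/d - 1 = 1/0.52600 - 1 = 0.9011407
theta_max = asin(0.9011407) = 64.31 deg

64.31 deg


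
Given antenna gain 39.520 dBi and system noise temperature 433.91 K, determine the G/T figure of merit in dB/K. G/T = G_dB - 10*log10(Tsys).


G/T = 39.520 - 10*log10(433.91) = 39.520 - 26.37400 = 13.15 dB/K

13.15 dB/K


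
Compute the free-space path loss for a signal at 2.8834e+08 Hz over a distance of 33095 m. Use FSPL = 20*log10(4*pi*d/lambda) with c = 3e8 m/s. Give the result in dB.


lambda = c / f = 3.0000e+08 / 2.8834e+08 = 1.040438 m
FSPL = 20 * log10(4*pi*33095/1.040438) = 112.0 dB

112.0 dB


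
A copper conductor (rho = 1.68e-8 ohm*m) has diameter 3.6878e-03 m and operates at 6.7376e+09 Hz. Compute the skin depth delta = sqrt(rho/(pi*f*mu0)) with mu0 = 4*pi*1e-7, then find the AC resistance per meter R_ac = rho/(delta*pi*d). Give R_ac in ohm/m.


delta = sqrt(1.68e-8 / (pi * 6.7376e+09 * 4*pi*1e-7)) = 7.947347e-07 m
R_ac = 1.68e-8 / (7.947347e-07 * pi * 3.6878e-03) = 1.825 ohm/m

1.825 ohm/m


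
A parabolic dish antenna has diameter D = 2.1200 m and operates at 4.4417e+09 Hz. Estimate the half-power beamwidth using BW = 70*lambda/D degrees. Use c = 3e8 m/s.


lambda = c / f = 3.0000e+08 / 4.4417e+09 = 0.06754171 m
BW = 70 * 0.06754171 / 2.1200 = 2.230 deg

2.230 deg


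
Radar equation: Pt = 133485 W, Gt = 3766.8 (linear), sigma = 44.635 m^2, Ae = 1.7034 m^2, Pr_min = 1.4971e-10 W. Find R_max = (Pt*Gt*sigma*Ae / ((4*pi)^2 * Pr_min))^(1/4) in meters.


R^4 = 133485*3766.8*44.635*1.7034 / ((4*pi)^2 * 1.4971e-10) = 1.617062e+18
R_max = 1.617062e+18^0.25 = 35660 m

35660 m


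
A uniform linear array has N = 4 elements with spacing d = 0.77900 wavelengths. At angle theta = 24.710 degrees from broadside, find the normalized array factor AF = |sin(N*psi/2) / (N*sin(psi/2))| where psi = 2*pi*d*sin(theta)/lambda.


psi = 2*pi*0.77900*sin(24.710 deg) = 2.046069 rad
AF = |sin(4*2.046069/2) / (4*sin(2.046069/2))| = 0.2383

0.2383


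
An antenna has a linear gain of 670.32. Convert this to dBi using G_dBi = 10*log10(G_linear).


G_dBi = 10 * log10(670.32) = 28.26 dBi

28.26 dBi


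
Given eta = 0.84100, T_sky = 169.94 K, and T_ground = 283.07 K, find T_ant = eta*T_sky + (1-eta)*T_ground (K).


T_ant = 0.84100 * 169.94 + (1 - 0.84100) * 283.07 = 187.9 K

187.9 K


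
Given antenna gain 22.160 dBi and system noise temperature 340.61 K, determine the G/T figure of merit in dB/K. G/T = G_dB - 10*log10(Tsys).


G/T = 22.160 - 10*log10(340.61) = 22.160 - 25.32257 = -3.163 dB/K

-3.163 dB/K


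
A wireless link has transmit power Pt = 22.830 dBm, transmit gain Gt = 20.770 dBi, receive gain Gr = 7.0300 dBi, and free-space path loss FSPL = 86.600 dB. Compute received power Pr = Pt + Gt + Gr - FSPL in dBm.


Pr = 22.830 + 20.770 + 7.0300 - 86.600 = -35.97 dBm

-35.97 dBm


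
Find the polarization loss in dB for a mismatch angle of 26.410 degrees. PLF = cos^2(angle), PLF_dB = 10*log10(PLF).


PLF_linear = cos^2(26.410 deg) = 0.8021605
PLF_dB = 10 * log10(0.8021605) = -0.9574 dB

-0.9574 dB


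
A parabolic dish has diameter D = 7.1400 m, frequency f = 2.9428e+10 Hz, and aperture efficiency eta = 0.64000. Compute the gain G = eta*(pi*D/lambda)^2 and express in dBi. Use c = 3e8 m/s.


lambda = c / f = 3.0000e+08 / 2.9428e+10 = 0.01019437 m
G_linear = 0.64000 * (pi * 7.1400 / 0.01019437)^2 = 3.098528e+06
G_dBi = 10 * log10(3.098528e+06) = 64.91 dBi

64.91 dBi


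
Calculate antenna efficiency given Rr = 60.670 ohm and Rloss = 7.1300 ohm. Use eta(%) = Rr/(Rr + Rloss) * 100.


eta = 60.670 / (60.670 + 7.1300) * 100 = 89.48%

89.48%


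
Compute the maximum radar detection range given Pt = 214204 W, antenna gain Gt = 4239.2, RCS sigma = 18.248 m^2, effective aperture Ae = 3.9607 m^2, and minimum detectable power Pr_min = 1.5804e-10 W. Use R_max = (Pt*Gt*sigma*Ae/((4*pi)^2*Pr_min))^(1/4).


R^4 = 214204*4239.2*18.248*3.9607 / ((4*pi)^2 * 1.5804e-10) = 2.629735e+18
R_max = 2.629735e+18^0.25 = 40270 m

40270 m


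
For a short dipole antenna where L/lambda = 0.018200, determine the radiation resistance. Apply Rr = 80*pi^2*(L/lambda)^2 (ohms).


Rr = 80 * pi^2 * (0.018200)^2 = 80 * 9.869604 * 3.312400e-04 = 0.2615 ohm

0.2615 ohm


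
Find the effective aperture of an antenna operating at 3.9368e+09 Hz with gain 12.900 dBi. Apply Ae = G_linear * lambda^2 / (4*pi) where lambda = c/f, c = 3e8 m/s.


lambda = c / f = 3.0000e+08 / 3.9368e+09 = 0.07620402 m
G_linear = 10^(12.900/10) = 19.49845
Ae = G_linear * lambda^2 / (4*pi) = 19.49845 * 0.07620402^2 / (4*pi) = 9.010e-03 m^2

9.010e-03 m^2


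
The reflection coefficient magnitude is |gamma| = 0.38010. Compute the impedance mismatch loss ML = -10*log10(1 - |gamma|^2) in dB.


ML = -10 * log10(1 - 0.38010^2) = -10 * log10(0.85552399) = 0.6777 dB

0.6777 dB


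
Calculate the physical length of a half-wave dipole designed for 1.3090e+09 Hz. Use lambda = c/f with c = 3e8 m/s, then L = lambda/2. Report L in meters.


lambda = c / f = 3.0000e+08 / 1.3090e+09 = 0.2291826 m
L = lambda / 2 = 0.2291826 / 2 = 0.1146 m

0.1146 m


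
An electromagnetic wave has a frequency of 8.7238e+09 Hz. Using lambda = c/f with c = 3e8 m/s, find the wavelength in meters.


lambda = c / f = 3.0000e+08 / 8.7238e+09 = 0.03439 m

0.03439 m


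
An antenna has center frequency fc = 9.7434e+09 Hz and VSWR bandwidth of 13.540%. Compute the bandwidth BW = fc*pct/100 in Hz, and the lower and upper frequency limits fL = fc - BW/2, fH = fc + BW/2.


BW = 9.7434e+09 * 13.540/100 = 1.319256e+09 Hz
fL = 9.7434e+09 - 1.319256e+09/2 = 9.084e+09 Hz
fH = 9.7434e+09 + 1.319256e+09/2 = 1.040e+10 Hz

BW=1.319e+09 Hz, fL=9.084e+09 Hz, fH=1.040e+10 Hz


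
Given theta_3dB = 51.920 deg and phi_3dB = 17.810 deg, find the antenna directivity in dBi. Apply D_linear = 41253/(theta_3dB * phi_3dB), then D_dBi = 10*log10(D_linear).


D_linear = 41253 / (51.920 * 17.810) = 44.61254
D_dBi = 10 * log10(44.61254) = 16.49 dBi

16.49 dBi


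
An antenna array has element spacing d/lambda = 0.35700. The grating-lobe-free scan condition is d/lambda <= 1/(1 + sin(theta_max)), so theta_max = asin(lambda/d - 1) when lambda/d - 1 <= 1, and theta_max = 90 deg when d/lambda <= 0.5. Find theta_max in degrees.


lambda/d - 1 = 1/0.35700 - 1 = 1.801120 >= 1
d/lambda <= 0.5, so the array can scan to endfire without grating lobes: theta_max = 90 deg

90 deg


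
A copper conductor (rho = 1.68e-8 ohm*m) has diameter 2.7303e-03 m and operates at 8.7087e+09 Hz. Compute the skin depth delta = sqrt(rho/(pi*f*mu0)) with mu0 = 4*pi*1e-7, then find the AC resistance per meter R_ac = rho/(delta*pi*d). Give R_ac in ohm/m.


delta = sqrt(1.68e-8 / (pi * 8.7087e+09 * 4*pi*1e-7)) = 6.990337e-07 m
R_ac = 1.68e-8 / (6.990337e-07 * pi * 2.7303e-03) = 2.802 ohm/m

2.802 ohm/m


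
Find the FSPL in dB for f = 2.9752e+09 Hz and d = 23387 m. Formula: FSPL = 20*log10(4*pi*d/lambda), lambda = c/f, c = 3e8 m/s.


lambda = c / f = 3.0000e+08 / 2.9752e+09 = 0.1008336 m
FSPL = 20 * log10(4*pi*23387/0.1008336) = 129.3 dB

129.3 dB


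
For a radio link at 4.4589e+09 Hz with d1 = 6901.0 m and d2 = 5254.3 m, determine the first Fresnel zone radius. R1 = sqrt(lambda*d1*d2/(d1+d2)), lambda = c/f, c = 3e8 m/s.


lambda = c / f = 3.0000e+08 / 4.4589e+09 = 0.06728117 m
R1 = sqrt(0.06728117 * 6901.0 * 5254.3 / (6901.0 + 5254.3)) = 14.17 m

14.17 m


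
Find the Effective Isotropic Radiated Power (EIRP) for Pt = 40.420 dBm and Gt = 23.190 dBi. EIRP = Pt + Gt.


EIRP = Pt + Gt = 40.420 + 23.190 = 63.61 dBm

63.61 dBm


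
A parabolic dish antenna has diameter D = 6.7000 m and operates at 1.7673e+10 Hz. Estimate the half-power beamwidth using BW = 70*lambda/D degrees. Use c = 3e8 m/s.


lambda = c / f = 3.0000e+08 / 1.7673e+10 = 0.01697505 m
BW = 70 * 0.01697505 / 6.7000 = 0.1774 deg

0.1774 deg


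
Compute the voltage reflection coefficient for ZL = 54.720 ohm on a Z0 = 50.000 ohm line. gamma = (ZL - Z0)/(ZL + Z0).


gamma = (54.720 - 50.000) / (54.720 + 50.000) = 0.04507

0.04507


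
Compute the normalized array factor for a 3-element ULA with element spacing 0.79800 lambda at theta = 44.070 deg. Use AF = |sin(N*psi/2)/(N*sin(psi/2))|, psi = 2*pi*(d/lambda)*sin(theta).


psi = 2*pi*0.79800*sin(44.070 deg) = 3.487408 rad
AF = |sin(3*3.487408/2) / (3*sin(3.487408/2))| = 0.2939

0.2939


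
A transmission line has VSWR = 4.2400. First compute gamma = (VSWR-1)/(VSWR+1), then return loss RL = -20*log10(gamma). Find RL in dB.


gamma = (4.2400 - 1) / (4.2400 + 1) = 0.6183206
RL = -20 * log10(0.6183206) = 4.176 dB

4.176 dB


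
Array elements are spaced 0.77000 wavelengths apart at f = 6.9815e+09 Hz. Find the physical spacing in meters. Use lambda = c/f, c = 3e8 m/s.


lambda = c / f = 3.0000e+08 / 6.9815e+09 = 0.04297071 m
d = 0.77000 * 0.04297071 = 0.03309 m

0.03309 m


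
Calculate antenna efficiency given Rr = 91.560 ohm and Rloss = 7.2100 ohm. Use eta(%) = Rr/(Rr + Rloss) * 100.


eta = 91.560 / (91.560 + 7.2100) * 100 = 92.70%

92.70%


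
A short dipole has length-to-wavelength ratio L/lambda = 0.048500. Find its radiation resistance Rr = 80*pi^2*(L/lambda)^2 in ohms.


Rr = 80 * pi^2 * (0.048500)^2 = 80 * 9.869604 * 2.352250e-03 = 1.857 ohm

1.857 ohm


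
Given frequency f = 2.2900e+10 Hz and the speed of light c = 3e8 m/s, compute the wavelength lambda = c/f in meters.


lambda = c / f = 3.0000e+08 / 2.2900e+10 = 0.01310 m

0.01310 m


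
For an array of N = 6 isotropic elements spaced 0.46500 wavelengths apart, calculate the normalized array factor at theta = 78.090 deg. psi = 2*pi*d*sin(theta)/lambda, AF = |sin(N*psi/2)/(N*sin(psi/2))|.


psi = 2*pi*0.46500*sin(78.090 deg) = 2.858786 rad
AF = |sin(6*2.858786/2) / (6*sin(2.858786/2))| = 0.1263

0.1263


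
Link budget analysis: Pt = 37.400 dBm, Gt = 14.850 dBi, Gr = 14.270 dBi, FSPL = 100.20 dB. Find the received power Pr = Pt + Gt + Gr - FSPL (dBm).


Pr = 37.400 + 14.850 + 14.270 - 100.20 = -33.68 dBm

-33.68 dBm


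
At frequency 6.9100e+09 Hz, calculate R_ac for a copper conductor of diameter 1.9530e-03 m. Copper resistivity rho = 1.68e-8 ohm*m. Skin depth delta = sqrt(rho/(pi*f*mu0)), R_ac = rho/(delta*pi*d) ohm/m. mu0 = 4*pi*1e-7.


delta = sqrt(1.68e-8 / (pi * 6.9100e+09 * 4*pi*1e-7)) = 7.847580e-07 m
R_ac = 1.68e-8 / (7.847580e-07 * pi * 1.9530e-03) = 3.489 ohm/m

3.489 ohm/m


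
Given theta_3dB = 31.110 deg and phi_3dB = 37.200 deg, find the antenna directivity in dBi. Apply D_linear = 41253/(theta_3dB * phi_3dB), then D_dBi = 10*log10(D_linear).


D_linear = 41253 / (31.110 * 37.200) = 35.64615
D_dBi = 10 * log10(35.64615) = 15.52 dBi

15.52 dBi


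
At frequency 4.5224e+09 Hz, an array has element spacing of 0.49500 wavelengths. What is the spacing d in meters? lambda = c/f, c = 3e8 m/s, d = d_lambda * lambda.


lambda = c / f = 3.0000e+08 / 4.5224e+09 = 0.06633646 m
d = 0.49500 * 0.06633646 = 0.03284 m

0.03284 m


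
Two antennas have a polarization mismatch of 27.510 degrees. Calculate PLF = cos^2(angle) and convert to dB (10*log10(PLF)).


PLF_linear = cos^2(27.510 deg) = 0.7866452
PLF_dB = 10 * log10(0.7866452) = -1.042 dB

-1.042 dB


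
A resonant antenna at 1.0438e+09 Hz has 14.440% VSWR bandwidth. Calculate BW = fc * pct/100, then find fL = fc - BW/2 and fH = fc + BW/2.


BW = 1.0438e+09 * 14.440/100 = 1.507247e+08 Hz
fL = 1.0438e+09 - 1.507247e+08/2 = 9.684e+08 Hz
fH = 1.0438e+09 + 1.507247e+08/2 = 1.119e+09 Hz

BW=1.507e+08 Hz, fL=9.684e+08 Hz, fH=1.119e+09 Hz


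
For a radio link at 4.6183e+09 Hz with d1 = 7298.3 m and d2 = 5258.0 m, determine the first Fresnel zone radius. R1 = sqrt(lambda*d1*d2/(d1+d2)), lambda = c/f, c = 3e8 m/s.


lambda = c / f = 3.0000e+08 / 4.6183e+09 = 0.06495897 m
R1 = sqrt(0.06495897 * 7298.3 * 5258.0 / (7298.3 + 5258.0)) = 14.09 m

14.09 m


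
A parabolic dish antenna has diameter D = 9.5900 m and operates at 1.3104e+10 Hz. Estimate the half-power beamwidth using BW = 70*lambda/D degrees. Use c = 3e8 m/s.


lambda = c / f = 3.0000e+08 / 1.3104e+10 = 0.02289377 m
BW = 70 * 0.02289377 / 9.5900 = 0.1671 deg

0.1671 deg


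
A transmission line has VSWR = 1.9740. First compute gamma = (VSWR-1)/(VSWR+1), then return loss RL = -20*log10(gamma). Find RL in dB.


gamma = (1.9740 - 1) / (1.9740 + 1) = 0.3275050
RL = -20 * log10(0.3275050) = 9.696 dB

9.696 dB


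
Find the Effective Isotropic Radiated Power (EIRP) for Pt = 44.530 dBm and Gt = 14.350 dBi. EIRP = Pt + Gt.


EIRP = Pt + Gt = 44.530 + 14.350 = 58.88 dBm

58.88 dBm


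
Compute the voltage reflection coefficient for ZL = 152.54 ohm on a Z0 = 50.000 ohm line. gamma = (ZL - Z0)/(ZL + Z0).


gamma = (152.54 - 50.000) / (152.54 + 50.000) = 0.5063

0.5063


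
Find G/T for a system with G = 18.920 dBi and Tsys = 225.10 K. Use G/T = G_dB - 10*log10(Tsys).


G/T = 18.920 - 10*log10(225.10) = 18.920 - 23.52375 = -4.604 dB/K

-4.604 dB/K


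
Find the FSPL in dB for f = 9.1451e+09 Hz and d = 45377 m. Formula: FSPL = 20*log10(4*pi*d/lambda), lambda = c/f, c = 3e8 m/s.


lambda = c / f = 3.0000e+08 / 9.1451e+09 = 0.03280445 m
FSPL = 20 * log10(4*pi*45377/0.03280445) = 144.8 dB

144.8 dB


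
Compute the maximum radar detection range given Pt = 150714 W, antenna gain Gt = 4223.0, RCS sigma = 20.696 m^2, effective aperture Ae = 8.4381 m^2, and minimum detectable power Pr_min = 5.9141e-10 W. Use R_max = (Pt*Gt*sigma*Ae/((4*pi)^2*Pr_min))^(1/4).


R^4 = 150714*4223.0*20.696*8.4381 / ((4*pi)^2 * 5.9141e-10) = 1.190138e+18
R_max = 1.190138e+18^0.25 = 33029 m

33029 m


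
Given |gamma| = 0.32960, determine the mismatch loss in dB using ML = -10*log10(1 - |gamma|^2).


ML = -10 * log10(1 - 0.32960^2) = -10 * log10(0.89136384) = 0.4994 dB

0.4994 dB


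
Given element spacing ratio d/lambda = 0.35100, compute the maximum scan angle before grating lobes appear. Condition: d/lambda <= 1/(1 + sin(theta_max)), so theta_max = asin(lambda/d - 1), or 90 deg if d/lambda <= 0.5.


lambda/d - 1 = 1/0.35100 - 1 = 1.849003 >= 1
d/lambda <= 0.5, so the array can scan to endfire without grating lobes: theta_max = 90 deg

90 deg


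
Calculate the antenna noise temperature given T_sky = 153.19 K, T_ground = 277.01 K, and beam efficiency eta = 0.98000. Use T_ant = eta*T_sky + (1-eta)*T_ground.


T_ant = 0.98000 * 153.19 + (1 - 0.98000) * 277.01 = 155.7 K

155.7 K


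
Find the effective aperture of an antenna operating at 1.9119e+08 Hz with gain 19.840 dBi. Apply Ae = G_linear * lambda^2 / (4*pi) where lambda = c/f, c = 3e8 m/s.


lambda = c / f = 3.0000e+08 / 1.9119e+08 = 1.569120 m
G_linear = 10^(19.840/10) = 96.38290
Ae = G_linear * lambda^2 / (4*pi) = 96.38290 * 1.569120^2 / (4*pi) = 18.88 m^2

18.88 m^2


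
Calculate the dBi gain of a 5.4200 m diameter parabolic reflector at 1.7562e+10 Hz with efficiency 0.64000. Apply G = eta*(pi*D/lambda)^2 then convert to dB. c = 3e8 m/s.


lambda = c / f = 3.0000e+08 / 1.7562e+10 = 0.01708234 m
G_linear = 0.64000 * (pi * 5.4200 / 0.01708234)^2 = 635892.3
G_dBi = 10 * log10(635892.3) = 58.03 dBi

58.03 dBi


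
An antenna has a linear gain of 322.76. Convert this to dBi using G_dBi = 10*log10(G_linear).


G_dBi = 10 * log10(322.76) = 25.09 dBi

25.09 dBi


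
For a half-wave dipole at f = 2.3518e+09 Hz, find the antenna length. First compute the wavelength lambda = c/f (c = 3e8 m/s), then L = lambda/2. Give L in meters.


lambda = c / f = 3.0000e+08 / 2.3518e+09 = 0.1275619 m
L = lambda / 2 = 0.1275619 / 2 = 0.06378 m

0.06378 m


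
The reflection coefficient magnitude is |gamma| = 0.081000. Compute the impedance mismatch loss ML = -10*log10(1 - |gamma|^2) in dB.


ML = -10 * log10(1 - 0.081000^2) = -10 * log10(0.993439) = 0.02859 dB

0.02859 dB


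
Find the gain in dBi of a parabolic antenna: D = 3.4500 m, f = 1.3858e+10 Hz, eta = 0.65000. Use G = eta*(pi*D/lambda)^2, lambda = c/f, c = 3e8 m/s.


lambda = c / f = 3.0000e+08 / 1.3858e+10 = 0.02164815 m
G_linear = 0.65000 * (pi * 3.4500 / 0.02164815)^2 = 162933.2
G_dBi = 10 * log10(162933.2) = 52.12 dBi

52.12 dBi


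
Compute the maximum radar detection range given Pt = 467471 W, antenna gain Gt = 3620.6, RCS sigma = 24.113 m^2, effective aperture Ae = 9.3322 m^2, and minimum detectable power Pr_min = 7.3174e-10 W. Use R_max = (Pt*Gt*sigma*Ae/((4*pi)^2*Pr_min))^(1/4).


R^4 = 467471*3620.6*24.113*9.3322 / ((4*pi)^2 * 7.3174e-10) = 3.296051e+18
R_max = 3.296051e+18^0.25 = 42609 m

42609 m


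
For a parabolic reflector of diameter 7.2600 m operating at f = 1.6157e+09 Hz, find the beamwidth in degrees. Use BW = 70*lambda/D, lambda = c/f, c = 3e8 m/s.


lambda = c / f = 3.0000e+08 / 1.6157e+09 = 0.1856780 m
BW = 70 * 0.1856780 / 7.2600 = 1.790 deg

1.790 deg


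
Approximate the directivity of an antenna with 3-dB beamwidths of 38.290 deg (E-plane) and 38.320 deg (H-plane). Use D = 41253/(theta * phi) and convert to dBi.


D_linear = 41253 / (38.290 * 38.320) = 28.11543
D_dBi = 10 * log10(28.11543) = 14.49 dBi

14.49 dBi


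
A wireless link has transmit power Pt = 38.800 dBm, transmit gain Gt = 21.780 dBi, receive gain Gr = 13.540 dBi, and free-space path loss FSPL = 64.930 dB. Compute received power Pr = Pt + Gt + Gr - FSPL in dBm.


Pr = 38.800 + 21.780 + 13.540 - 64.930 = 9.19 dBm

9.19 dBm


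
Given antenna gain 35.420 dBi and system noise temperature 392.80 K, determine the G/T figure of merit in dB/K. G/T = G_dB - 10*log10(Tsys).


G/T = 35.420 - 10*log10(392.80) = 35.420 - 25.94171 = 9.478 dB/K

9.478 dB/K


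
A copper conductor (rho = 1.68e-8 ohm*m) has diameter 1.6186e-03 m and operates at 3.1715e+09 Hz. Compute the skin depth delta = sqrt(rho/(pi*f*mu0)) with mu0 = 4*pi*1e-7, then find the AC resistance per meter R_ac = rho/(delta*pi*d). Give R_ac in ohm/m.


delta = sqrt(1.68e-8 / (pi * 3.1715e+09 * 4*pi*1e-7)) = 1.158357e-06 m
R_ac = 1.68e-8 / (1.158357e-06 * pi * 1.6186e-03) = 2.852 ohm/m

2.852 ohm/m


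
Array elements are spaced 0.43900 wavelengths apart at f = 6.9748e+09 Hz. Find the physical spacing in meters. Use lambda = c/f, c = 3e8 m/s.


lambda = c / f = 3.0000e+08 / 6.9748e+09 = 0.04301199 m
d = 0.43900 * 0.04301199 = 0.01888 m

0.01888 m


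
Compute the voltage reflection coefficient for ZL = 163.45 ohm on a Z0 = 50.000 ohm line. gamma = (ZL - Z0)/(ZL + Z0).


gamma = (163.45 - 50.000) / (163.45 + 50.000) = 0.5315

0.5315


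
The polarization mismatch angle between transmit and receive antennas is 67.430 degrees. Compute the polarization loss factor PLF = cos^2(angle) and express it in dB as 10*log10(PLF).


PLF_linear = cos^2(67.430 deg) = 0.1473116
PLF_dB = 10 * log10(0.1473116) = -8.318 dB

-8.318 dB


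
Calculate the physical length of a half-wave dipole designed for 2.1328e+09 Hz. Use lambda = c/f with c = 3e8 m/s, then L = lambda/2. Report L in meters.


lambda = c / f = 3.0000e+08 / 2.1328e+09 = 0.1406602 m
L = lambda / 2 = 0.1406602 / 2 = 0.07033 m

0.07033 m


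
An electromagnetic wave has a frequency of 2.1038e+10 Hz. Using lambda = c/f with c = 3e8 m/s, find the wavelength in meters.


lambda = c / f = 3.0000e+08 / 2.1038e+10 = 0.01426 m

0.01426 m


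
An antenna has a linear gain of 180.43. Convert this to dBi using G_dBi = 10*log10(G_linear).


G_dBi = 10 * log10(180.43) = 22.56 dBi

22.56 dBi


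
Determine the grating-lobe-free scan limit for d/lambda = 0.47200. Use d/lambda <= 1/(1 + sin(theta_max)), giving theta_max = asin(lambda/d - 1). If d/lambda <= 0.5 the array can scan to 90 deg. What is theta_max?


lambda/d - 1 = 1/0.47200 - 1 = 1.118644 >= 1
d/lambda <= 0.5, so the array can scan to endfire without grating lobes: theta_max = 90 deg

90 deg


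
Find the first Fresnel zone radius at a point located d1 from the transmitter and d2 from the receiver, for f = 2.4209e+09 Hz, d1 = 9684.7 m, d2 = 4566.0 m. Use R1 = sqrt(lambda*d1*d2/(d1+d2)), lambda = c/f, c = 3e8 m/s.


lambda = c / f = 3.0000e+08 / 2.4209e+09 = 0.1239209 m
R1 = sqrt(0.1239209 * 9684.7 * 4566.0 / (9684.7 + 4566.0)) = 19.61 m

19.61 m


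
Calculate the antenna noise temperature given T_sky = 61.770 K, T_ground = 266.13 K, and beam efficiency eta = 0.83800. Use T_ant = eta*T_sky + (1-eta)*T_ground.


T_ant = 0.83800 * 61.770 + (1 - 0.83800) * 266.13 = 94.88 K

94.88 K


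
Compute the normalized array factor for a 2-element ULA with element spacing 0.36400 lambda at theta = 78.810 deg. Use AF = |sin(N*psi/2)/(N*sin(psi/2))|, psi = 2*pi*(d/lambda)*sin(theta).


psi = 2*pi*0.36400*sin(78.810 deg) = 2.243600 rad
AF = |sin(2*2.243600/2) / (2*sin(2.243600/2))| = 0.4341

0.4341


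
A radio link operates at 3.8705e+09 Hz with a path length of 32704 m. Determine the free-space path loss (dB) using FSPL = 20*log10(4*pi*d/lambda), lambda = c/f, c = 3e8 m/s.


lambda = c / f = 3.0000e+08 / 3.8705e+09 = 0.07750937 m
FSPL = 20 * log10(4*pi*32704/0.07750937) = 134.5 dB

134.5 dB


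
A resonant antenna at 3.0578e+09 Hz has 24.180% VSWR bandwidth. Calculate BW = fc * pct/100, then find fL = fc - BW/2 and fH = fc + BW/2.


BW = 3.0578e+09 * 24.180/100 = 7.393760e+08 Hz
fL = 3.0578e+09 - 7.393760e+08/2 = 2.688e+09 Hz
fH = 3.0578e+09 + 7.393760e+08/2 = 3.427e+09 Hz

BW=7.394e+08 Hz, fL=2.688e+09 Hz, fH=3.427e+09 Hz


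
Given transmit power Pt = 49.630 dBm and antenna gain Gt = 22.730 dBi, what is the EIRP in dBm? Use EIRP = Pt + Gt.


EIRP = Pt + Gt = 49.630 + 22.730 = 72.36 dBm

72.36 dBm


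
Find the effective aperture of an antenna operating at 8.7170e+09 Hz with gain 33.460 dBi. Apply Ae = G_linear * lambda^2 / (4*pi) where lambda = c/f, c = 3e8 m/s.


lambda = c / f = 3.0000e+08 / 8.7170e+09 = 0.03441551 m
G_linear = 10^(33.460/10) = 2218.196
Ae = G_linear * lambda^2 / (4*pi) = 2218.196 * 0.03441551^2 / (4*pi) = 0.2091 m^2

0.2091 m^2


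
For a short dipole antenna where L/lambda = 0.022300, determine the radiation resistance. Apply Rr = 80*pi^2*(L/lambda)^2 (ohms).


Rr = 80 * pi^2 * (0.022300)^2 = 80 * 9.869604 * 4.972900e-04 = 0.3926 ohm

0.3926 ohm


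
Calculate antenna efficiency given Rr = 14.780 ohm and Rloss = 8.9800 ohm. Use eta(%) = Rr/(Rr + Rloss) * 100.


eta = 14.780 / (14.780 + 8.9800) * 100 = 62.21%

62.21%


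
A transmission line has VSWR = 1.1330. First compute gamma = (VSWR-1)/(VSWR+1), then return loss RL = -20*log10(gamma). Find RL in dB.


gamma = (1.1330 - 1) / (1.1330 + 1) = 0.06235349
RL = -20 * log10(0.06235349) = 24.10 dB

24.10 dB


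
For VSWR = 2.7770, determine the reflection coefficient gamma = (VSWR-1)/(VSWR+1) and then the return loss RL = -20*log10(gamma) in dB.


gamma = (2.7770 - 1) / (2.7770 + 1) = 0.4704792
RL = -20 * log10(0.4704792) = 6.549 dB

6.549 dB


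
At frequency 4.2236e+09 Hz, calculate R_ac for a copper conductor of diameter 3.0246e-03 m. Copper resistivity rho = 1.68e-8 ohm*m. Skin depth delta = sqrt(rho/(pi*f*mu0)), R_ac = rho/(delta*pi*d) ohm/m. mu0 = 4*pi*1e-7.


delta = sqrt(1.68e-8 / (pi * 4.2236e+09 * 4*pi*1e-7)) = 1.003768e-06 m
R_ac = 1.68e-8 / (1.003768e-06 * pi * 3.0246e-03) = 1.761 ohm/m

1.761 ohm/m


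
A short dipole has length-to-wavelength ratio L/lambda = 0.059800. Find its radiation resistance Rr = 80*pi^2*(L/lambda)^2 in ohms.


Rr = 80 * pi^2 * (0.059800)^2 = 80 * 9.869604 * 3.576040e-03 = 2.824 ohm

2.824 ohm


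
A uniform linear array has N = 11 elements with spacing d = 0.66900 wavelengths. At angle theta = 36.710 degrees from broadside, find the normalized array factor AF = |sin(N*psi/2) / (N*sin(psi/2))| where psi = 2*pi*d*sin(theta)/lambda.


psi = 2*pi*0.66900*sin(36.710 deg) = 2.512676 rad
AF = |sin(11*2.512676/2) / (11*sin(2.512676/2))| = 0.09082

0.09082


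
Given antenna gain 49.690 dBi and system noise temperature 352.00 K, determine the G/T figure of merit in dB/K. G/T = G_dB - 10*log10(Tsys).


G/T = 49.690 - 10*log10(352.00) = 49.690 - 25.46543 = 24.22 dB/K

24.22 dB/K


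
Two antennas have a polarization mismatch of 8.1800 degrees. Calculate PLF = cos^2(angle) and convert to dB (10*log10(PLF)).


PLF_linear = cos^2(8.1800 deg) = 0.9797554
PLF_dB = 10 * log10(0.9797554) = -0.08882 dB

-0.08882 dB


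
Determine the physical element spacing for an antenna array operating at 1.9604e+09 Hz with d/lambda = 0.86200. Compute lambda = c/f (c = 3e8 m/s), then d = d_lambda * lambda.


lambda = c / f = 3.0000e+08 / 1.9604e+09 = 0.1530300 m
d = 0.86200 * 0.1530300 = 0.1319 m

0.1319 m


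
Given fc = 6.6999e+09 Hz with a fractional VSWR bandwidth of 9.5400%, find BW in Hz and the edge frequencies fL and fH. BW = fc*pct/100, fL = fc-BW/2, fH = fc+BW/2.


BW = 6.6999e+09 * 9.5400/100 = 6.391705e+08 Hz
fL = 6.6999e+09 - 6.391705e+08/2 = 6.380e+09 Hz
fH = 6.6999e+09 + 6.391705e+08/2 = 7.019e+09 Hz

BW=6.392e+08 Hz, fL=6.380e+09 Hz, fH=7.019e+09 Hz


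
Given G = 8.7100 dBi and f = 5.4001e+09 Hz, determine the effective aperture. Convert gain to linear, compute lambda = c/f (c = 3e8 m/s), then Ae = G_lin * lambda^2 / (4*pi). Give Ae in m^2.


lambda = c / f = 3.0000e+08 / 5.4001e+09 = 0.05555453 m
G_linear = 10^(8.7100/10) = 7.430191
Ae = G_linear * lambda^2 / (4*pi) = 7.430191 * 0.05555453^2 / (4*pi) = 1.825e-03 m^2

1.825e-03 m^2


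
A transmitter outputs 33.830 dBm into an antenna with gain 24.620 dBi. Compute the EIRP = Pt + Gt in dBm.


EIRP = Pt + Gt = 33.830 + 24.620 = 58.45 dBm

58.45 dBm


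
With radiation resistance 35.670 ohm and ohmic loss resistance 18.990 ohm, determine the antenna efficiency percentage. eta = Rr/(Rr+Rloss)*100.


eta = 35.670 / (35.670 + 18.990) * 100 = 65.26%

65.26%


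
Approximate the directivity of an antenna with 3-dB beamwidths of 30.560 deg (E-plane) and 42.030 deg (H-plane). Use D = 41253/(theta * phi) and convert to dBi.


D_linear = 41253 / (30.560 * 42.030) = 32.11758
D_dBi = 10 * log10(32.11758) = 15.07 dBi

15.07 dBi


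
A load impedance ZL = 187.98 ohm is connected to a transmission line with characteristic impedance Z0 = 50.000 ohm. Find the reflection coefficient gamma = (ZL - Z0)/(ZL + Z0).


gamma = (187.98 - 50.000) / (187.98 + 50.000) = 0.5798

0.5798


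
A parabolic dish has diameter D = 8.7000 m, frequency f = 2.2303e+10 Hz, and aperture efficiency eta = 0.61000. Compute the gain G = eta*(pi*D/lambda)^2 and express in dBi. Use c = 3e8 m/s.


lambda = c / f = 3.0000e+08 / 2.2303e+10 = 0.01345111 m
G_linear = 0.61000 * (pi * 8.7000 / 0.01345111)^2 = 2.518557e+06
G_dBi = 10 * log10(2.518557e+06) = 64.01 dBi

64.01 dBi


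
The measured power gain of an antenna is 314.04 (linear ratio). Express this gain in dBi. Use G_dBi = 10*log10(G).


G_dBi = 10 * log10(314.04) = 24.97 dBi

24.97 dBi


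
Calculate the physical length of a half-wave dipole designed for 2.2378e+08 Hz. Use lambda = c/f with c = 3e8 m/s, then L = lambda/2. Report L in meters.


lambda = c / f = 3.0000e+08 / 2.2378e+08 = 1.340602 m
L = lambda / 2 = 1.340602 / 2 = 0.6703 m

0.6703 m


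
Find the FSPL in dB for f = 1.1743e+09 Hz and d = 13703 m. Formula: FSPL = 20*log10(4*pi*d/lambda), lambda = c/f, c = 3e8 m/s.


lambda = c / f = 3.0000e+08 / 1.1743e+09 = 0.2554713 m
FSPL = 20 * log10(4*pi*13703/0.2554713) = 116.6 dB

116.6 dB


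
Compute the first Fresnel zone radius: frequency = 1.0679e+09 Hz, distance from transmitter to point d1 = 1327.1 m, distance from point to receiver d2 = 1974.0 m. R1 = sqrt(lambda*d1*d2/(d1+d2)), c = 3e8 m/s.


lambda = c / f = 3.0000e+08 / 1.0679e+09 = 0.2809252 m
R1 = sqrt(0.2809252 * 1327.1 * 1974.0 / (1327.1 + 1974.0)) = 14.93 m

14.93 m


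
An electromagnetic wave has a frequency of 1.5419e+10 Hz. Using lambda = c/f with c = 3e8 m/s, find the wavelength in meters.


lambda = c / f = 3.0000e+08 / 1.5419e+10 = 0.01946 m

0.01946 m


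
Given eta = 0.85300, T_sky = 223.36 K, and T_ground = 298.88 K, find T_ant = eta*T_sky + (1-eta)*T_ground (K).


T_ant = 0.85300 * 223.36 + (1 - 0.85300) * 298.88 = 234.5 K

234.5 K


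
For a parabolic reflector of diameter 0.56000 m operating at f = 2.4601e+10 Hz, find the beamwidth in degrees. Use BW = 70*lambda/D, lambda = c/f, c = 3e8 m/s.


lambda = c / f = 3.0000e+08 / 2.4601e+10 = 0.01219463 m
BW = 70 * 0.01219463 / 0.56000 = 1.524 deg

1.524 deg


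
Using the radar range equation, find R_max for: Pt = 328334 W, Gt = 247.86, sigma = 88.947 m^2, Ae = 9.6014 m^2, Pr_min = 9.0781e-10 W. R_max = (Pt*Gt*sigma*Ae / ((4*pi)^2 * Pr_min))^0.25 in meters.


R^4 = 328334*247.86*88.947*9.6014 / ((4*pi)^2 * 9.0781e-10) = 4.848121e+17
R_max = 4.848121e+17^0.25 = 26387 m

26387 m


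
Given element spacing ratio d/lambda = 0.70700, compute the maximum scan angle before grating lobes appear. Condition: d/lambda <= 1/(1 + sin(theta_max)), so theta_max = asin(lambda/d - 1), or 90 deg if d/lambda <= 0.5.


lambda/d - 1 = 1/0.70700 - 1 = 0.4144272
theta_max = asin(0.4144272) = 24.48 deg

24.48 deg


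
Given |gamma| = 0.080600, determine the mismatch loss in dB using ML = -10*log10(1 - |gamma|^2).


ML = -10 * log10(1 - 0.080600^2) = -10 * log10(0.99350364) = 0.02831 dB

0.02831 dB


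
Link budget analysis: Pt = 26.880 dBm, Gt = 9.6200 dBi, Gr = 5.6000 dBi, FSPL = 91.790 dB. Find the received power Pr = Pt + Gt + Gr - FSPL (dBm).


Pr = 26.880 + 9.6200 + 5.6000 - 91.790 = -49.69 dBm

-49.69 dBm


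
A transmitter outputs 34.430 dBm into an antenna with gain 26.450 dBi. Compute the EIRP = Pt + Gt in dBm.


EIRP = Pt + Gt = 34.430 + 26.450 = 60.88 dBm

60.88 dBm


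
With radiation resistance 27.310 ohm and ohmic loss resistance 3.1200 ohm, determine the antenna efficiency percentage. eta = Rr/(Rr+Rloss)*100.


eta = 27.310 / (27.310 + 3.1200) * 100 = 89.75%

89.75%


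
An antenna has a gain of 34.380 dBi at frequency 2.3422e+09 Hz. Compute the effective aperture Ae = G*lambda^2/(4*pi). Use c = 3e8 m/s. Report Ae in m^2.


lambda = c / f = 3.0000e+08 / 2.3422e+09 = 0.1280847 m
G_linear = 10^(34.380/10) = 2741.574
Ae = G_linear * lambda^2 / (4*pi) = 2741.574 * 0.1280847^2 / (4*pi) = 3.579 m^2

3.579 m^2


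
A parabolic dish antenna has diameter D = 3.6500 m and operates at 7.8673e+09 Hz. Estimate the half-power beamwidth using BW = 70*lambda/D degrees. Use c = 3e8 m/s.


lambda = c / f = 3.0000e+08 / 7.8673e+09 = 0.03813252 m
BW = 70 * 0.03813252 / 3.6500 = 0.7313 deg

0.7313 deg


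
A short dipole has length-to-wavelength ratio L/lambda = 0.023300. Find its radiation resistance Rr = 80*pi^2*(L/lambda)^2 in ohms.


Rr = 80 * pi^2 * (0.023300)^2 = 80 * 9.869604 * 5.428900e-04 = 0.4286 ohm

0.4286 ohm


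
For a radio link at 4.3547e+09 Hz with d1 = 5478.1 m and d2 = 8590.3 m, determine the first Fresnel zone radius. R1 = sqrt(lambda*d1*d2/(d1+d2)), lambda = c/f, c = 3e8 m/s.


lambda = c / f = 3.0000e+08 / 4.3547e+09 = 0.06889108 m
R1 = sqrt(0.06889108 * 5478.1 * 8590.3 / (5478.1 + 8590.3)) = 15.18 m

15.18 m


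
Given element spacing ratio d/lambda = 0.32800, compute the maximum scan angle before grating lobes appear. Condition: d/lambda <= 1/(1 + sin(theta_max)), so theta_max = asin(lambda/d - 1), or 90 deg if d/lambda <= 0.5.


lambda/d - 1 = 1/0.32800 - 1 = 2.048780 >= 1
d/lambda <= 0.5, so the array can scan to endfire without grating lobes: theta_max = 90 deg

90 deg


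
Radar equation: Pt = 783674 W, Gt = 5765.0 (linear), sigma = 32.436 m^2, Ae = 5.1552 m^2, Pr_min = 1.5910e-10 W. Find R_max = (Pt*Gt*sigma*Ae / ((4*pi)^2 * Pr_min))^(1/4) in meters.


R^4 = 783674*5765.0*32.436*5.1552 / ((4*pi)^2 * 1.5910e-10) = 3.006891e+19
R_max = 3.006891e+19^0.25 = 74051 m

74051 m


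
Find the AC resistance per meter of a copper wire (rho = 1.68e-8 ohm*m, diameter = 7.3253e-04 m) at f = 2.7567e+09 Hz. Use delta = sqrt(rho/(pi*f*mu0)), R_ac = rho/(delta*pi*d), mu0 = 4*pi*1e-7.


delta = sqrt(1.68e-8 / (pi * 2.7567e+09 * 4*pi*1e-7)) = 1.242453e-06 m
R_ac = 1.68e-8 / (1.242453e-06 * pi * 7.3253e-04) = 5.876 ohm/m

5.876 ohm/m


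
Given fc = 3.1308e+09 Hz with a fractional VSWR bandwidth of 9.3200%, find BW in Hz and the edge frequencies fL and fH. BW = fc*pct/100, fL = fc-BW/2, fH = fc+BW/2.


BW = 3.1308e+09 * 9.3200/100 = 2.917906e+08 Hz
fL = 3.1308e+09 - 2.917906e+08/2 = 2.985e+09 Hz
fH = 3.1308e+09 + 2.917906e+08/2 = 3.277e+09 Hz

BW=2.918e+08 Hz, fL=2.985e+09 Hz, fH=3.277e+09 Hz


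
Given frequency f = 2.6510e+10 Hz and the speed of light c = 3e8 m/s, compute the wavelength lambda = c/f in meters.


lambda = c / f = 3.0000e+08 / 2.6510e+10 = 0.01132 m

0.01132 m


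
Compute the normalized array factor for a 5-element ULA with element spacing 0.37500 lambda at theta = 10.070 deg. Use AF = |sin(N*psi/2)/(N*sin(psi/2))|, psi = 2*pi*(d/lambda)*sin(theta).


psi = 2*pi*0.37500*sin(10.070 deg) = 0.4119835 rad
AF = |sin(5*0.4119835/2) / (5*sin(0.4119835/2))| = 0.8383

0.8383


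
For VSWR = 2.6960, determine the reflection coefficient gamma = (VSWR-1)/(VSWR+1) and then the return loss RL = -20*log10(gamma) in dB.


gamma = (2.6960 - 1) / (2.6960 + 1) = 0.4588745
RL = -20 * log10(0.4588745) = 6.766 dB

6.766 dB


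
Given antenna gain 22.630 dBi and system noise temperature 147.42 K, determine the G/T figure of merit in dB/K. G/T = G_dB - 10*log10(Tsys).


G/T = 22.630 - 10*log10(147.42) = 22.630 - 21.68556 = 0.9444 dB/K

0.9444 dB/K


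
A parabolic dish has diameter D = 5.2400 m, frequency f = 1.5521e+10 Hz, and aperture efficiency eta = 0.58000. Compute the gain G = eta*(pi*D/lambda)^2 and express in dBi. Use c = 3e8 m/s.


lambda = c / f = 3.0000e+08 / 1.5521e+10 = 0.01932865 m
G_linear = 0.58000 * (pi * 5.2400 / 0.01932865)^2 = 420714.3
G_dBi = 10 * log10(420714.3) = 56.24 dBi

56.24 dBi


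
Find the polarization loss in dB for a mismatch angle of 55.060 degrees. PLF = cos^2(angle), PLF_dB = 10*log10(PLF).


PLF_linear = cos^2(55.060 deg) = 0.3280063
PLF_dB = 10 * log10(0.3280063) = -4.841 dB

-4.841 dB


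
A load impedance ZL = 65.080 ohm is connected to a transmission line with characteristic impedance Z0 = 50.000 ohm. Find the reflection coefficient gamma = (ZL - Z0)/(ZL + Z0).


gamma = (65.080 - 50.000) / (65.080 + 50.000) = 0.1310

0.1310


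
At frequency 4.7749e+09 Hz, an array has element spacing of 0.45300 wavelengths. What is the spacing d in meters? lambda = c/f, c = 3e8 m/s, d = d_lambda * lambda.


lambda = c / f = 3.0000e+08 / 4.7749e+09 = 0.06282854 m
d = 0.45300 * 0.06282854 = 0.02846 m

0.02846 m


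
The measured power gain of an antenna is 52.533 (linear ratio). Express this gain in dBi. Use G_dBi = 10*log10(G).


G_dBi = 10 * log10(52.533) = 17.20 dBi

17.20 dBi


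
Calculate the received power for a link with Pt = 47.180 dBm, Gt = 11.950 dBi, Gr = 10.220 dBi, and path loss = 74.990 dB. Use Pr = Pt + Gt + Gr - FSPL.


Pr = 47.180 + 11.950 + 10.220 - 74.990 = -5.64 dBm

-5.64 dBm


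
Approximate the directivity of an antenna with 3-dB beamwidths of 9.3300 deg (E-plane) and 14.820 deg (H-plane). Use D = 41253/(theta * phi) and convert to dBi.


D_linear = 41253 / (9.3300 * 14.820) = 298.3498
D_dBi = 10 * log10(298.3498) = 24.75 dBi

24.75 dBi


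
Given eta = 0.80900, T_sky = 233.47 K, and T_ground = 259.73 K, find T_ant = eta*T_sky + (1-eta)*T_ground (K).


T_ant = 0.80900 * 233.47 + (1 - 0.80900) * 259.73 = 238.5 K

238.5 K


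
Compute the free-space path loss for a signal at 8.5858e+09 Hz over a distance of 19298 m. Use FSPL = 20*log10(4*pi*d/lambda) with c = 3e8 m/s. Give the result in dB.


lambda = c / f = 3.0000e+08 / 8.5858e+09 = 0.03494141 m
FSPL = 20 * log10(4*pi*19298/0.03494141) = 136.8 dB

136.8 dB


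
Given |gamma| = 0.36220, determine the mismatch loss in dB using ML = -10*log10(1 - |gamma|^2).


ML = -10 * log10(1 - 0.36220^2) = -10 * log10(0.86881116) = 0.6107 dB

0.6107 dB


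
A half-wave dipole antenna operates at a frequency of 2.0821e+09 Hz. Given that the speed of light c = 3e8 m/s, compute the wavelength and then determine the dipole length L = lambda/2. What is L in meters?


lambda = c / f = 3.0000e+08 / 2.0821e+09 = 0.1440853 m
L = lambda / 2 = 0.1440853 / 2 = 0.07204 m

0.07204 m
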